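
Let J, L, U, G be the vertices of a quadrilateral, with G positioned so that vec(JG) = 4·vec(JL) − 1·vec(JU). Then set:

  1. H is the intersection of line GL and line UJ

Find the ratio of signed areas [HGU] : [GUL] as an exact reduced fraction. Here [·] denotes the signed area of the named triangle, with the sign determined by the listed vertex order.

Work in coordinates with J = (0, 0), L = (1, 0), U = (0, 1), G = (4, -1).
1. H is the intersection of line GL and line UJ ⇒ H = (0, 1/3)
2·[HGU] = 8/3, 2·[GUL] = 2
[HGU]:[GUL] = 8/3:2 = 4/3

[HGU]:[GUL] = 4/3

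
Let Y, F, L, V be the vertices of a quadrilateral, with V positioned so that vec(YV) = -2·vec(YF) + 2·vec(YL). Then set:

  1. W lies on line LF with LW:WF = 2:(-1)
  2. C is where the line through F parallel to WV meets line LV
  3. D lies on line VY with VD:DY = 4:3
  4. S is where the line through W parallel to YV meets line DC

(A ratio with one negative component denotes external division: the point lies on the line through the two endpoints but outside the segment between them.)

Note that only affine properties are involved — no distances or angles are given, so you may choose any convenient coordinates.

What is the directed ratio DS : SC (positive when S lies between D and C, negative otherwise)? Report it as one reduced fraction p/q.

Work in coordinates with Y = (0, 0), F = (1, 0), L = (0, 1), V = (-2, 2).
1. W lies on line LF with LW:WF = 2:(-1) ⇒ W = (2, -1)
2. C is where the line through F parallel to WV meets line LV ⇒ C = (-1, 3/2)
3. D lies on line VY with VD:DY = 4:3 ⇒ D = (-6/7, 6/7)
4. S is where the line through W parallel to YV meets line DC ⇒ S = (-8/7, 15/7)
S = D + t·(C−D) with t = 2, so DS:SC = t:(1−t) = 2:-1

DS:SC = -2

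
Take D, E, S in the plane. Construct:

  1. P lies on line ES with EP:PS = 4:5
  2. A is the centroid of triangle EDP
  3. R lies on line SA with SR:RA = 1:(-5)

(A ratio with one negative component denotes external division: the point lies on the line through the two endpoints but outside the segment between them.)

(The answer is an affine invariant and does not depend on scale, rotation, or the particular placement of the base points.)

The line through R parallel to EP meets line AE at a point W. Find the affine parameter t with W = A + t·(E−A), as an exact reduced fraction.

Set D = (0, 0), E = (1, 0), S = (0, 1); any affine frame gives the same invariant.
1. P lies on line ES with EP:PS = 4:5 ⇒ P = (5/9, 4/9)
2. A is the centroid of triangle EDP ⇒ A = (14/27, 4/27)
3. R lies on line SA with SR:RA = 1:(-5) ⇒ R = (-7/54, 131/108)
through R parallel to EP: direction (-4/9, 4/9); meets AE at W = (121/108, -1/27)
W = A + t·(E−A) with t = 5/4

t = 5/4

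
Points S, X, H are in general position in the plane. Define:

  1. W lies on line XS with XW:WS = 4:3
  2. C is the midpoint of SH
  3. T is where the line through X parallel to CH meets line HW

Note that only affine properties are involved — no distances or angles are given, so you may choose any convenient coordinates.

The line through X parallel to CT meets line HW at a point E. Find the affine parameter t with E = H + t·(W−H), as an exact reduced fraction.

Set S = (0, 0), X = (1, 0), H = (0, 1); any affine frame gives the same invariant.
1. W lies on line XS with XW:WS = 4:3 ⇒ W = (3/7, 0)
2. C is the midpoint of SH ⇒ C = (0, 1/2)
3. T is where the line through X parallel to CH meets line HW ⇒ T = (1, -4/3)
through X parallel to CT: direction (1, -11/6); meets HW at E = (-5/3, 44/9)
E = H + t·(W−H) with t = -35/9

t = -35/9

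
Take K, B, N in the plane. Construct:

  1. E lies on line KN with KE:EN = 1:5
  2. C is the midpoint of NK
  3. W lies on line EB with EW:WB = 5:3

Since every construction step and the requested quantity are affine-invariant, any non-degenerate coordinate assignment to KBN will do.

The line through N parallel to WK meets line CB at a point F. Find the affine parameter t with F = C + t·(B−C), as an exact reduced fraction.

t = -5/6

Set K = (0, 0), B = (1, 0), N = (0, 1); any affine frame gives the same invariant.
1. E lies on line KN with KE:EN = 1:5 ⇒ E = (0, 1/6)
2. C is the midpoint of NK ⇒ C = (0, 1/2)
3. W lies on line EB with EW:WB = 5:3 ⇒ W = (5/8, 1/16)
through N parallel to WK: direction (-5/8, -1/16); meets CB at F = (-5/6, 11/12)
F = C + t·(B−C) with t = -5/6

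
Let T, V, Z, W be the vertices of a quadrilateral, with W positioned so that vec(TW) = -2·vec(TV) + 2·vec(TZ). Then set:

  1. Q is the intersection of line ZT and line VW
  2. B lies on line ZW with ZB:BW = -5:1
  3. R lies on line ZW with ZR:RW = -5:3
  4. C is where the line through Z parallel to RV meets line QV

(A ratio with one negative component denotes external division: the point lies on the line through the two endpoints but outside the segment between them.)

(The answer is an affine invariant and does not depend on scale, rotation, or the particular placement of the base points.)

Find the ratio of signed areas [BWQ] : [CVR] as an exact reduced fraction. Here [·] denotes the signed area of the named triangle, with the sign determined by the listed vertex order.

Assign T = (0, 0), V = (1, 0), Z = (0, 1), W = (-2, 2) — the answer is frame-independent, so this choice is without loss of generality.
1. Q is the intersection of line ZT and line VW ⇒ Q = (0, 2/3)
2. B lies on line ZW with ZB:BW = -5:1 ⇒ B = (-5/2, 9/4)
3. R lies on line ZW with ZR:RW = -5:3 ⇒ R = (-5, 7/2)
4. C is where the line through Z parallel to RV meets line QV ⇒ C = (-4, 10/3)
2·[BWQ] = -1/6, 2·[CVR] = -5/2
[BWQ]:[CVR] = -1/6:-5/2 = 1/15

[BWQ]:[CVR] = 1/15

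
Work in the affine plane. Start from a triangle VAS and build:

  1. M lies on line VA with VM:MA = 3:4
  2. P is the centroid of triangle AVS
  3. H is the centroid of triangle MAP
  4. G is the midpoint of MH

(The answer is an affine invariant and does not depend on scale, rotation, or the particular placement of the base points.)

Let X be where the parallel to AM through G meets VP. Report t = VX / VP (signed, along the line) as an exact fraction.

Assign V = (0, 0), A = (1, 0), S = (0, 1) — the answer is frame-independent, so this choice is without loss of generality.
1. M lies on line VA with VM:MA = 3:4 ⇒ M = (3/7, 0)
2. P is the centroid of triangle AVS ⇒ P = (1/3, 1/3)
3. H is the centroid of triangle MAP ⇒ H = (37/63, 1/9)
4. G is the midpoint of MH ⇒ G = (32/63, 1/18)
through G parallel to AM: direction (-4/7, 0); meets VP at X = (1/18, 1/18)
X = V + t·(P−V) with t = 1/6

t = 1/6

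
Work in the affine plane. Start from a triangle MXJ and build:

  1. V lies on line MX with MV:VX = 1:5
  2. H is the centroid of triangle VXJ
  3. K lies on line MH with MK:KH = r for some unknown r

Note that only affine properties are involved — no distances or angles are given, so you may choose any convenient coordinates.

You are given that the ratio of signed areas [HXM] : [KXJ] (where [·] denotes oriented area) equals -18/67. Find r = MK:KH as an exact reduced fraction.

Set M = (0, 0), X = (1, 0), J = (0, 1); any affine frame gives the same invariant.
1. V lies on line MX with MV:VX = 1:5 ⇒ V = (1/6, 0)
2. H is the centroid of triangle VXJ ⇒ H = (7/18, 1/3)
3. With MK:KH = r, write λ = r/(r+1) so K = M + λ·(H−M); K is affine-linear in λ
Every point depending on K is an affine combination of K and λ-independent points, so each such coordinate is linear in λ; the λ² term in each signed area is a multiple of (H−M)×(H−M) = 0, so 2·[HXM] and 2·[KXJ] are each linear in λ. Evaluating at λ=0 and λ=1:
  2·[HXM] = -1/3,   2·[KXJ] = -13/18·λ + 1
So [HXM]:[KXJ] = (-1/3) / (-13/18·λ + 1). Setting this equal to -18/67:
  -1/3 = -18/67·(-13/18·λ + 1)  ⇒  λ = -1/3
Then r = λ/(1−λ) = (-1/3)/(4/3) = -1/4. Check: with r = -1/4, K = (-7/54, -1/9) and [HXM]:[KXJ] = -18/67 as required.

r = -1/4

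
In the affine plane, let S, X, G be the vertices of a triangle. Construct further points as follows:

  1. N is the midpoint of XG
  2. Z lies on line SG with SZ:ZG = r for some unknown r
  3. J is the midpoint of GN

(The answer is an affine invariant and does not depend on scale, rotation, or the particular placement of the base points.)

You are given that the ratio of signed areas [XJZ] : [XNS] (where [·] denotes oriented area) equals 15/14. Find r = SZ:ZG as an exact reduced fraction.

r = 2/5

Choose coordinates S = (0, 0), X = (1, 0), G = (0, 1).
1. N is the midpoint of XG ⇒ N = (1/2, 1/2)
2. With SZ:ZG = r, write λ = r/(r+1) so Z = S + λ·(G−S); Z is affine-linear in λ
3. J is the midpoint of GN ⇒ J = (1/4, 3/4)
Every point depending on Z is an affine combination of Z and λ-independent points, so each such coordinate is linear in λ; the λ² term in each signed area is a multiple of (G−S)×(G−S) = 0, so 2·[XJZ] and 2·[XNS] are each linear in λ. Evaluating at λ=0 and λ=1:
  2·[XJZ] = -3/4·λ + 3/4,   2·[XNS] = 1/2
So [XJZ]:[XNS] = (-3/4·λ + 3/4) / (1/2). Setting this equal to 15/14:
  -3/4·λ + 3/4 = 15/14·(1/2)  ⇒  λ = 2/7
Then r = λ/(1−λ) = (2/7)/(5/7) = 2/5. Check: with r = 2/5, Z = (0, 2/7) and [XJZ]:[XNS] = 15/14 as required.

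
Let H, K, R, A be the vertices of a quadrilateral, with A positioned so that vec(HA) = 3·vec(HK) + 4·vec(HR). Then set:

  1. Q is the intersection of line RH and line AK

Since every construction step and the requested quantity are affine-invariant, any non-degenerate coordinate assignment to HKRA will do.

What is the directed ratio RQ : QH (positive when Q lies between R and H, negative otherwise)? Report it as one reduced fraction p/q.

RQ:QH = -3/2

Choose coordinates H = (0, 0), K = (1, 0), R = (0, 1), A = (3, 4).
1. Q is the intersection of line RH and line AK ⇒ Q = (0, -2)
Q = R + t·(H−R) with t = 3, so RQ:QH = t:(1−t) = 3:-2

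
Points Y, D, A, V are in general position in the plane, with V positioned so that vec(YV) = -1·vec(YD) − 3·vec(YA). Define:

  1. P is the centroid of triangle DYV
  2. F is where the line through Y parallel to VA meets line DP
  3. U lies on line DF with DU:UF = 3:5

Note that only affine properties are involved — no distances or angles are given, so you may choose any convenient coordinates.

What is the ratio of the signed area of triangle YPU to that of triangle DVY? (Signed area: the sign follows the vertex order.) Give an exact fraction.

Set Y = (0, 0), D = (1, 0), A = (0, 1), V = (-1, -3); any affine frame gives the same invariant.
1. P is the centroid of triangle DYV ⇒ P = (0, -1)
2. F is where the line through Y parallel to VA meets line DP ⇒ F = (-1/3, -4/3)
3. U lies on line DF with DU:UF = 3:5 ⇒ U = (1/2, -1/2)
2·[YPU] = 1/2, 2·[DVY] = -3
[YPU]:[DVY] = 1/2:-3 = -1/6

[YPU]:[DVY] = -1/6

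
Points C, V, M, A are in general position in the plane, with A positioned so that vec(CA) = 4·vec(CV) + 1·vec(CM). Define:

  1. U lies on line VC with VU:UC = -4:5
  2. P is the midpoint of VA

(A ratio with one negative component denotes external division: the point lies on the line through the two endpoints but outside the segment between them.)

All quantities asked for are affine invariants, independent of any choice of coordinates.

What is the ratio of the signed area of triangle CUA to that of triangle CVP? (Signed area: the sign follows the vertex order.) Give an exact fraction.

[CUA]:[CVP] = 10

Set C = (0, 0), V = (1, 0), M = (0, 1), A = (4, 1); any affine frame gives the same invariant.
1. U lies on line VC with VU:UC = -4:5 ⇒ U = (5, 0)
2. P is the midpoint of VA ⇒ P = (5/2, 1/2)
2·[CUA] = 5, 2·[CVP] = 1/2
[CUA]:[CVP] = 5:1/2 = 10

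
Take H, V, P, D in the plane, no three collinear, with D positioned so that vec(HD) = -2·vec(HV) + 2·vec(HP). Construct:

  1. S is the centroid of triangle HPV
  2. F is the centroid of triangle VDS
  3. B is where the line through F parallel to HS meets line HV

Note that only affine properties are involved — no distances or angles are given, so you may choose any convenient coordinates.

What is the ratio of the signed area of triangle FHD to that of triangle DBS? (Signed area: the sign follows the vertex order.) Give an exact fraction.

Set H = (0, 0), V = (1, 0), P = (0, 1), D = (-2, 2); any affine frame gives the same invariant.
1. S is the centroid of triangle HPV ⇒ S = (1/3, 1/3)
2. F is the centroid of triangle VDS ⇒ F = (-2/9, 7/9)
3. B is where the line through F parallel to HS meets line HV ⇒ B = (-1, 0)
2·[FHD] = -10/9, 2·[DBS] = 3
[FHD]:[DBS] = -10/9:3 = -10/27

[FHD]:[DBS] = -10/27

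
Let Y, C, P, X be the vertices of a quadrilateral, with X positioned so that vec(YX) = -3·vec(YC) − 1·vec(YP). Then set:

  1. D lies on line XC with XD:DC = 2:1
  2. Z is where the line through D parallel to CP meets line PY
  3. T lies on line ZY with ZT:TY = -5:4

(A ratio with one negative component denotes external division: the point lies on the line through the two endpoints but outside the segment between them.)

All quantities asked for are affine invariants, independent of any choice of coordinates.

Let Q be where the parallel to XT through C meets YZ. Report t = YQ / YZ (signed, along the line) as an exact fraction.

t = 11/6

Choose coordinates Y = (0, 0), C = (1, 0), P = (0, 1), X = (-3, -1).
1. D lies on line XC with XD:DC = 2:1 ⇒ D = (-1/3, -1/3)
2. Z is where the line through D parallel to CP meets line PY ⇒ Z = (0, -2/3)
3. T lies on line ZY with ZT:TY = -5:4 ⇒ T = (0, 8/3)
through C parallel to XT: direction (3, 11/3); meets YZ at Q = (0, -11/9)
Q = Y + t·(Z−Y) with t = 11/6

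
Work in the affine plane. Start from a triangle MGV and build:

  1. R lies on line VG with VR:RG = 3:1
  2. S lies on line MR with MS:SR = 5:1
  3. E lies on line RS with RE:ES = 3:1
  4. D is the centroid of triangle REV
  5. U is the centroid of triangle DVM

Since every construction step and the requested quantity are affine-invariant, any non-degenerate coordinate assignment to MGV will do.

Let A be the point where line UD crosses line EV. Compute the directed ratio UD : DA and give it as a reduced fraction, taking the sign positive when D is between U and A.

Choose coordinates M = (0, 0), G = (1, 0), V = (0, 1).
1. R lies on line VG with VR:RG = 3:1 ⇒ R = (3/4, 1/4)
2. S lies on line MR with MS:SR = 5:1 ⇒ S = (5/8, 5/24)
3. E lies on line RS with RE:ES = 3:1 ⇒ E = (21/32, 7/32)
4. D is the centroid of triangle REV ⇒ D = (15/32, 47/96)
5. U is the centroid of triangle DVM ⇒ U = (5/32, 143/288)
line UD meets EV at A = (315/736, 361/736)
D = U + t·(A−U) with t = 23/20, so UD:DA = 23/20:-3/20

UD:DA = -23/3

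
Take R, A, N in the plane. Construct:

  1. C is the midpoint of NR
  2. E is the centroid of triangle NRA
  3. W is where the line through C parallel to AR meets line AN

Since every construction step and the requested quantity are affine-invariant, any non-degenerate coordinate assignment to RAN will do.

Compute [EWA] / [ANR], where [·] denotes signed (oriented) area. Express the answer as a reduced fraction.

Assign R = (0, 0), A = (1, 0), N = (0, 1) — the answer is frame-independent, so this choice is without loss of generality.
1. C is the midpoint of NR ⇒ C = (0, 1/2)
2. E is the centroid of triangle NRA ⇒ E = (1/3, 1/3)
3. W is where the line through C parallel to AR meets line AN ⇒ W = (1/2, 1/2)
2·[EWA] = -1/6, 2·[ANR] = 1
[EWA]:[ANR] = -1/6:1 = -1/6

[EWA]:[ANR] = -1/6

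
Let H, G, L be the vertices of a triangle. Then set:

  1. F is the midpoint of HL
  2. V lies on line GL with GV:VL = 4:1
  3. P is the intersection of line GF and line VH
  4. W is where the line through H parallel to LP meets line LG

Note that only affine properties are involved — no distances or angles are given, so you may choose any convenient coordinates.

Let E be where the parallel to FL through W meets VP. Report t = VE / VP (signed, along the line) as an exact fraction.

t = 81/16

Work in coordinates with H = (0, 0), G = (1, 0), L = (0, 1).
1. F is the midpoint of HL ⇒ F = (0, 1/2)
2. V lies on line GL with GV:VL = 4:1 ⇒ V = (1/5, 4/5)
3. P is the intersection of line GF and line VH ⇒ P = (1/9, 4/9)
4. W is where the line through H parallel to LP meets line LG ⇒ W = (-1/4, 5/4)
through W parallel to FL: direction (0, 1/2); meets VP at E = (-1/4, -1)
E = V + t·(P−V) with t = 81/16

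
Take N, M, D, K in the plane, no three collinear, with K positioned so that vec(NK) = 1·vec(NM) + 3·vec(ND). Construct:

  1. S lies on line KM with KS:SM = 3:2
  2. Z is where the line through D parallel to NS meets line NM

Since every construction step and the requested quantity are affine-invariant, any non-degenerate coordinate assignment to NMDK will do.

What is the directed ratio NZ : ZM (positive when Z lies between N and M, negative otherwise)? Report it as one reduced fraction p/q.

NZ:ZM = -5/11

Work in coordinates with N = (0, 0), M = (1, 0), D = (0, 1), K = (1, 3).
1. S lies on line KM with KS:SM = 3:2 ⇒ S = (1, 6/5)
2. Z is where the line through D parallel to NS meets line NM ⇒ Z = (-5/6, 0)
Z = N + t·(M−N) with t = -5/6, so NZ:ZM = t:(1−t) = -5/6:11/6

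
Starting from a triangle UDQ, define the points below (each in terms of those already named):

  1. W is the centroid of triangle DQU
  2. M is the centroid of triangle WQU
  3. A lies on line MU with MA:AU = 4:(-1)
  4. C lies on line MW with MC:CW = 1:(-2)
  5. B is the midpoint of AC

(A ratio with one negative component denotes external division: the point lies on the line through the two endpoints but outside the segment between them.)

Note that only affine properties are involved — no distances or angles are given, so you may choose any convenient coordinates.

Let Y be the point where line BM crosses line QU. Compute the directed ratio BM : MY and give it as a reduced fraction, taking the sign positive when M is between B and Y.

Choose coordinates U = (0, 0), D = (1, 0), Q = (0, 1).
1. W is the centroid of triangle DQU ⇒ W = (1/3, 1/3)
2. M is the centroid of triangle WQU ⇒ M = (1/9, 4/9)
3. A lies on line MU with MA:AU = 4:(-1) ⇒ A = (-1/27, -4/27)
4. C lies on line MW with MC:CW = 1:(-2) ⇒ C = (-1/9, 5/9)
5. B is the midpoint of AC ⇒ B = (-2/27, 11/54)
line BM meets QU at Y = (0, 3/10)
M = B + t·(Y−B) with t = 5/2, so BM:MY = 5/2:-3/2

BM:MY = -5/3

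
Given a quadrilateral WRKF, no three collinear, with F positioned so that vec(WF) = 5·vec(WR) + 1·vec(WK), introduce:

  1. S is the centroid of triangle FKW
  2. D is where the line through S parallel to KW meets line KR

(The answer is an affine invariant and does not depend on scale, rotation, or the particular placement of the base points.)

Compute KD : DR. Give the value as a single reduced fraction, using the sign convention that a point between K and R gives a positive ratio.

KD:DR = -5/2

Choose coordinates W = (0, 0), R = (1, 0), K = (0, 1), F = (5, 1).
1. S is the centroid of triangle FKW ⇒ S = (5/3, 2/3)
2. D is where the line through S parallel to KW meets line KR ⇒ D = (5/3, -2/3)
D = K + t·(R−K) with t = 5/3, so KD:DR = t:(1−t) = 5/3:-2/3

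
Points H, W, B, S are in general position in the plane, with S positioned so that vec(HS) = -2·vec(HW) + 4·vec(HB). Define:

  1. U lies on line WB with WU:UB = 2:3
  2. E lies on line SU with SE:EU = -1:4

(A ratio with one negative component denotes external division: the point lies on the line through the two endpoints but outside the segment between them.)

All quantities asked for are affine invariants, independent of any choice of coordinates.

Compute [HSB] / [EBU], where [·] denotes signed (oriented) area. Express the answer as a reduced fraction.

Assign H = (0, 0), W = (1, 0), B = (0, 1), S = (-2, 4) — the answer is frame-independent, so this choice is without loss of generality.
1. U lies on line WB with WU:UB = 2:3 ⇒ U = (3/5, 2/5)
2. E lies on line SU with SE:EU = -1:4 ⇒ E = (-43/15, 26/5)
2·[HSB] = -2, 2·[EBU] = 4/5
[HSB]:[EBU] = -2:4/5 = -5/2

[HSB]:[EBU] = -5/2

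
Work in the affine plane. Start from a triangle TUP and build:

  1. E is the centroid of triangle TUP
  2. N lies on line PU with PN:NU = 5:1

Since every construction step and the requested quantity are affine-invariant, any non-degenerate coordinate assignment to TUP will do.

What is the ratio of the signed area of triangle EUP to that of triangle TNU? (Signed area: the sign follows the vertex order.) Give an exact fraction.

Set T = (0, 0), U = (1, 0), P = (0, 1); any affine frame gives the same invariant.
1. E is the centroid of triangle TUP ⇒ E = (1/3, 1/3)
2. N lies on line PU with PN:NU = 5:1 ⇒ N = (5/6, 1/6)
2·[EUP] = 1/3, 2·[TNU] = -1/6
[EUP]:[TNU] = 1/3:-1/6 = -2

[EUP]:[TNU] = -2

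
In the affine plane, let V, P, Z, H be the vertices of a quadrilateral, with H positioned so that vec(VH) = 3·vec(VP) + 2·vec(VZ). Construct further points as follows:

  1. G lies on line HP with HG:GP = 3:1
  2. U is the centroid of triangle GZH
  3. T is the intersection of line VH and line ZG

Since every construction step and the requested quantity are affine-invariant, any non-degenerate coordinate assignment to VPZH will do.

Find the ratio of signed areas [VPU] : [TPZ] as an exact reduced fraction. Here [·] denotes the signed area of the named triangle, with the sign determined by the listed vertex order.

[VPU]:[TPZ] = -7/4

Work in coordinates with V = (0, 0), P = (1, 0), Z = (0, 1), H = (3, 2).
1. G lies on line HP with HG:GP = 3:1 ⇒ G = (3/2, 1/2)
2. U is the centroid of triangle GZH ⇒ U = (3/2, 7/6)
3. T is the intersection of line VH and line ZG ⇒ T = (1, 2/3)
2·[VPU] = 7/6, 2·[TPZ] = -2/3
[VPU]:[TPZ] = 7/6:-2/3 = -7/4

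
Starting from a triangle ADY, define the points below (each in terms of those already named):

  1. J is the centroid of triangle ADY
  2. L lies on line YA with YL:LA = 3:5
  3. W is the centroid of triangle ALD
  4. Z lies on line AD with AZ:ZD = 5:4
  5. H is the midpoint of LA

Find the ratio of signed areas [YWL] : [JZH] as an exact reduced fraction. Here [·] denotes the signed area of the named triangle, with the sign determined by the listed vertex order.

[YWL]:[JZH] = 27/25

Choose coordinates A = (0, 0), D = (1, 0), Y = (0, 1).
1. J is the centroid of triangle ADY ⇒ J = (1/3, 1/3)
2. L lies on line YA with YL:LA = 3:5 ⇒ L = (0, 5/8)
3. W is the centroid of triangle ALD ⇒ W = (1/3, 5/24)
4. Z lies on line AD with AZ:ZD = 5:4 ⇒ Z = (5/9, 0)
5. H is the midpoint of LA ⇒ H = (0, 5/16)
2·[YWL] = -1/8, 2·[JZH] = -25/216
[YWL]:[JZH] = -1/8:-25/216 = 27/25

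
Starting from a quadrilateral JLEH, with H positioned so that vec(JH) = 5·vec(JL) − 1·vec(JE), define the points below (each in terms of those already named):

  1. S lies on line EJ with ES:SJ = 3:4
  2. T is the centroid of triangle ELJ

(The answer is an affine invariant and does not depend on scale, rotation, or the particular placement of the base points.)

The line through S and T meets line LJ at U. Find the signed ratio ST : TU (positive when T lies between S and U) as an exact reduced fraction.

Set J = (0, 0), L = (1, 0), E = (0, 1), H = (5, -1); any affine frame gives the same invariant.
1. S lies on line EJ with ES:SJ = 3:4 ⇒ S = (0, 4/7)
2. T is the centroid of triangle ELJ ⇒ T = (1/3, 1/3)
line ST meets LJ at U = (4/5, 0)
T = S + t·(U−S) with t = 5/12, so ST:TU = 5/12:7/12

ST:TU = 5/7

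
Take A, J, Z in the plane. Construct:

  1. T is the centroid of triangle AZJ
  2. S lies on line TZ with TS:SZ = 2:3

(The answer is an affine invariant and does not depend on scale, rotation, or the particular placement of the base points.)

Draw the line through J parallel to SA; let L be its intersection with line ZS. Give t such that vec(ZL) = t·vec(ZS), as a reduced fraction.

t = 4

Choose coordinates A = (0, 0), J = (1, 0), Z = (0, 1).
1. T is the centroid of triangle AZJ ⇒ T = (1/3, 1/3)
2. S lies on line TZ with TS:SZ = 2:3 ⇒ S = (1/5, 3/5)
through J parallel to SA: direction (-1/5, -3/5); meets ZS at L = (4/5, -3/5)
L = Z + t·(S−Z) with t = 4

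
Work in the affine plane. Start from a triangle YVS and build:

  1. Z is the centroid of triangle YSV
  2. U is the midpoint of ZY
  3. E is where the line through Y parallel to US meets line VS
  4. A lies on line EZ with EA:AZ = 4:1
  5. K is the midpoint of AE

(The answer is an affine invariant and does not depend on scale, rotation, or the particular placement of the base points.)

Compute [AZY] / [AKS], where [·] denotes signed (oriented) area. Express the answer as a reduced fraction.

Set Y = (0, 0), V = (1, 0), S = (0, 1); any affine frame gives the same invariant.
1. Z is the centroid of triangle YSV ⇒ Z = (1/3, 1/3)
2. U is the midpoint of ZY ⇒ U = (1/6, 1/6)
3. E is where the line through Y parallel to US meets line VS ⇒ E = (-1/4, 5/4)
4. A lies on line EZ with EA:AZ = 4:1 ⇒ A = (13/60, 31/60)
5. K is the midpoint of AE ⇒ K = (-1/60, 53/60)
2·[AZY] = -1/10, 2·[AKS] = -1/30
[AZY]:[AKS] = -1/10:-1/30 = 3

[AZY]:[AKS] = 3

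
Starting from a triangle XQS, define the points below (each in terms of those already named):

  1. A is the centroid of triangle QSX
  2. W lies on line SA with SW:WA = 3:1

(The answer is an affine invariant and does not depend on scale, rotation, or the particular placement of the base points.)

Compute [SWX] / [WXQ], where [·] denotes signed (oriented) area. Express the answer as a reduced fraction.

Set X = (0, 0), Q = (1, 0), S = (0, 1); any affine frame gives the same invariant.
1. A is the centroid of triangle QSX ⇒ A = (1/3, 1/3)
2. W lies on line SA with SW:WA = 3:1 ⇒ W = (1/4, 1/2)
2·[SWX] = -1/4, 2·[WXQ] = 1/2
[SWX]:[WXQ] = -1/4:1/2 = -1/2

[SWX]:[WXQ] = -1/2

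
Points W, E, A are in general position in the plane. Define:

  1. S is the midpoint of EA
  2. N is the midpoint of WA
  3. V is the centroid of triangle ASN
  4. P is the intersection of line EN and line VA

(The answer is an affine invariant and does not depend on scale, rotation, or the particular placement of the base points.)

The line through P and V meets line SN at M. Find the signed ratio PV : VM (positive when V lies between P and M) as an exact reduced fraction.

Set W = (0, 0), E = (1, 0), A = (0, 1); any affine frame gives the same invariant.
1. S is the midpoint of EA ⇒ S = (1/2, 1/2)
2. N is the midpoint of WA ⇒ N = (0, 1/2)
3. V is the centroid of triangle ASN ⇒ V = (1/6, 2/3)
4. P is the intersection of line EN and line VA ⇒ P = (1/3, 1/3)
line PV meets SN at M = (1/4, 1/2)
V = P + t·(M−P) with t = 2, so PV:VM = 2:-1

PV:VM = -2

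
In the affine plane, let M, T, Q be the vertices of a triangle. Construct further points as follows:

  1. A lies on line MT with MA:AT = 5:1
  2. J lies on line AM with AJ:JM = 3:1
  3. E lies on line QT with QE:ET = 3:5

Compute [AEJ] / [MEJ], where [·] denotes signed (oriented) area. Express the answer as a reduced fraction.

[AEJ]:[MEJ] = -3

Assign M = (0, 0), T = (1, 0), Q = (0, 1) — the answer is frame-independent, so this choice is without loss of generality.
1. A lies on line MT with MA:AT = 5:1 ⇒ A = (5/6, 0)
2. J lies on line AM with AJ:JM = 3:1 ⇒ J = (5/24, 0)
3. E lies on line QT with QE:ET = 3:5 ⇒ E = (3/8, 5/8)
2·[AEJ] = 25/64, 2·[MEJ] = -25/192
[AEJ]:[MEJ] = 25/64:-25/192 = -3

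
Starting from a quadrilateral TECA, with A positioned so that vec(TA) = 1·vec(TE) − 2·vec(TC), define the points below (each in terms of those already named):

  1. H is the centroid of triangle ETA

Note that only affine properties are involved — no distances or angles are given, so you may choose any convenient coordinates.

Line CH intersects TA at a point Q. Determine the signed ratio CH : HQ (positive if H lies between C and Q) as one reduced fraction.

Work in coordinates with T = (0, 0), E = (1, 0), C = (0, 1), A = (1, -2).
1. H is the centroid of triangle ETA ⇒ H = (2/3, -2/3)
line CH meets TA at Q = (2, -4)
H = C + t·(Q−C) with t = 1/3, so CH:HQ = 1/3:2/3

CH:HQ = 1/2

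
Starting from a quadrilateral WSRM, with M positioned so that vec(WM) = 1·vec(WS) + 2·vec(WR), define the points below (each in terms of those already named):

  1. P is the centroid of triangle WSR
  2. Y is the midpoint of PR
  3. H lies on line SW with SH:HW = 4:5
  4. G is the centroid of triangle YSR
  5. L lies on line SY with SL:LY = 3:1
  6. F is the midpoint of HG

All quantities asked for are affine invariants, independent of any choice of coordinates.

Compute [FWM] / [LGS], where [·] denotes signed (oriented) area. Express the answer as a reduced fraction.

[FWM]:[LGS] = 16

Set W = (0, 0), S = (1, 0), R = (0, 1), M = (1, 2); any affine frame gives the same invariant.
1. P is the centroid of triangle WSR ⇒ P = (1/3, 1/3)
2. Y is the midpoint of PR ⇒ Y = (1/6, 2/3)
3. H lies on line SW with SH:HW = 4:5 ⇒ H = (5/9, 0)
4. G is the centroid of triangle YSR ⇒ G = (7/18, 5/9)
5. L lies on line SY with SL:LY = 3:1 ⇒ L = (3/8, 1/2)
6. F is the midpoint of HG ⇒ F = (17/36, 5/18)
2·[FWM] = -2/3, 2·[LGS] = -1/24
[FWM]:[LGS] = -2/3:-1/24 = 16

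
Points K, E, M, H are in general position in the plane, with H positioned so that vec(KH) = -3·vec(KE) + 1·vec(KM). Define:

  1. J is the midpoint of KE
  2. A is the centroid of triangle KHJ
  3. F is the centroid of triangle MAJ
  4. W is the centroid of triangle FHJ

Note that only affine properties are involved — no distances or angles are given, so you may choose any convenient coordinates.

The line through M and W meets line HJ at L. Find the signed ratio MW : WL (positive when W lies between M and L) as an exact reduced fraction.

Choose coordinates K = (0, 0), E = (1, 0), M = (0, 1), H = (-3, 1).
1. J is the midpoint of KE ⇒ J = (1/2, 0)
2. A is the centroid of triangle KHJ ⇒ A = (-5/6, 1/3)
3. F is the centroid of triangle MAJ ⇒ F = (-1/9, 4/9)
4. W is the centroid of triangle FHJ ⇒ W = (-47/54, 13/27)
line MW meets HJ at L = (-141/145, 61/145)
W = M + t·(L−M) with t = 145/162, so MW:WL = 145/162:17/162

MW:WL = 145/17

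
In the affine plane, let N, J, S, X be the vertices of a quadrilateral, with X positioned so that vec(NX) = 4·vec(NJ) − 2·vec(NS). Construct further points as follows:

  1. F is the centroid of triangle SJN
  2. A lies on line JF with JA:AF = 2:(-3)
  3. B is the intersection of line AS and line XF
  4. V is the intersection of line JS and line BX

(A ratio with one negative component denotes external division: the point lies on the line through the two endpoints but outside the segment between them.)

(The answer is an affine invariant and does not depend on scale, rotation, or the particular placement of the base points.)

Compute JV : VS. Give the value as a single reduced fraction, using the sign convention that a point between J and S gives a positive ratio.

Set N = (0, 0), J = (1, 0), S = (0, 1), X = (4, -2); any affine frame gives the same invariant.
1. F is the centroid of triangle SJN ⇒ F = (1/3, 1/3)
2. A lies on line JF with JA:AF = 2:(-3) ⇒ A = (7/3, -2/3)
3. B is the intersection of line AS and line XF ⇒ B = (35/6, -19/6)
4. V is the intersection of line JS and line BX ⇒ V = (5/4, -1/4)
V = J + t·(S−J) with t = -1/4, so JV:VS = t:(1−t) = -1/4:5/4

JV:VS = -1/5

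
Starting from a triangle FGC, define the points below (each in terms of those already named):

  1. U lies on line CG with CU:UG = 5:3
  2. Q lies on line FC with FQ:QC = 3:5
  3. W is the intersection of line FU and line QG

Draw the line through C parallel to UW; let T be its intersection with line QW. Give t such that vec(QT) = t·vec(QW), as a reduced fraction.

Choose coordinates F = (0, 0), G = (1, 0), C = (0, 1).
1. U lies on line CG with CU:UG = 5:3 ⇒ U = (5/8, 3/8)
2. Q lies on line FC with FQ:QC = 3:5 ⇒ Q = (0, 3/8)
3. W is the intersection of line FU and line QG ⇒ W = (5/13, 3/13)
through C parallel to UW: direction (-25/104, -15/104); meets QW at T = (-25/39, 8/13)
T = Q + t·(W−Q) with t = -5/3

t = -5/3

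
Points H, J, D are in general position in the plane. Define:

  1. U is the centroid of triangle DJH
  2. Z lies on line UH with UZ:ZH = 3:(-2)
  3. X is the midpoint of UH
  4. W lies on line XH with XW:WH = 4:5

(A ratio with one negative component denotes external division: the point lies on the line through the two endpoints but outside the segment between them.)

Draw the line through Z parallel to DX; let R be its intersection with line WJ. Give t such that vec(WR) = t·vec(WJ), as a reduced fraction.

Choose coordinates H = (0, 0), J = (1, 0), D = (0, 1).
1. U is the centroid of triangle DJH ⇒ U = (1/3, 1/3)
2. Z lies on line UH with UZ:ZH = 3:(-2) ⇒ Z = (-2/3, -2/3)
3. X is the midpoint of UH ⇒ X = (1/6, 1/6)
4. W lies on line XH with XW:WH = 4:5 ⇒ W = (5/54, 5/54)
through Z parallel to DX: direction (1/6, -5/6); meets WJ at R = (-67/80, 3/16)
R = W + t·(J−W) with t = -41/40

t = -41/40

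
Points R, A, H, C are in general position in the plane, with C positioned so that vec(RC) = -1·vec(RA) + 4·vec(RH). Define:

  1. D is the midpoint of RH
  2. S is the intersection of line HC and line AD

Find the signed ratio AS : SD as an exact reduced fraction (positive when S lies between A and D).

Choose coordinates R = (0, 0), A = (1, 0), H = (0, 1), C = (-1, 4).
1. D is the midpoint of RH ⇒ D = (0, 1/2)
2. S is the intersection of line HC and line AD ⇒ S = (1/5, 2/5)
S = A + t·(D−A) with t = 4/5, so AS:SD = t:(1−t) = 4/5:1/5

AS:SD = 4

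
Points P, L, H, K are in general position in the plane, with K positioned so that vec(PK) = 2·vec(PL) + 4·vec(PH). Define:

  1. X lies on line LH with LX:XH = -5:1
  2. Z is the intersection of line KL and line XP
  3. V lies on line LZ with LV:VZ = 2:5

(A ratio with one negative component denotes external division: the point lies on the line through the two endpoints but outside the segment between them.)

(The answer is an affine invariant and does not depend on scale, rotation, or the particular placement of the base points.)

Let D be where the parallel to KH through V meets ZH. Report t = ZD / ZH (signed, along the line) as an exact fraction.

Assign P = (0, 0), L = (1, 0), H = (0, 1), K = (2, 4) — the answer is frame-independent, so this choice is without loss of generality.
1. X lies on line LH with LX:XH = -5:1 ⇒ X = (-1/4, 5/4)
2. Z is the intersection of line KL and line XP ⇒ Z = (4/9, -20/9)
3. V lies on line LZ with LV:VZ = 2:5 ⇒ V = (53/63, -40/63)
through V parallel to KH: direction (-2, -3); meets ZH at D = (146/441, -1235/882)
D = Z + t·(H−Z) with t = 25/98

t = 25/98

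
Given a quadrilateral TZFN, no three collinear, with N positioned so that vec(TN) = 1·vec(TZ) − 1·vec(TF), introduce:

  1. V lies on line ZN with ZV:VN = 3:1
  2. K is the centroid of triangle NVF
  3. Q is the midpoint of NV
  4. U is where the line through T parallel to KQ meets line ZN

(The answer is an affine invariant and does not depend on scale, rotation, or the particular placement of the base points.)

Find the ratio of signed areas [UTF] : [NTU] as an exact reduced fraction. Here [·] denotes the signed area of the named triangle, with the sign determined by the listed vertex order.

Set T = (0, 0), Z = (1, 0), F = (0, 1), N = (1, -1); any affine frame gives the same invariant.
1. V lies on line ZN with ZV:VN = 3:1 ⇒ V = (1, -3/4)
2. K is the centroid of triangle NVF ⇒ K = (2/3, -1/4)
3. Q is the midpoint of NV ⇒ Q = (1, -7/8)
4. U is where the line through T parallel to KQ meets line ZN ⇒ U = (1, -15/8)
2·[UTF] = -1, 2·[NTU] = 7/8
[UTF]:[NTU] = -1:7/8 = -8/7

[UTF]:[NTU] = -8/7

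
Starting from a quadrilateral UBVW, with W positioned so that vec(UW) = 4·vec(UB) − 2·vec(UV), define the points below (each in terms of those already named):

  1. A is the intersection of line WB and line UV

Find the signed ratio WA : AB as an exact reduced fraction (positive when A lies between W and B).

Set U = (0, 0), B = (1, 0), V = (0, 1), W = (4, -2); any affine frame gives the same invariant.
1. A is the intersection of line WB and line UV ⇒ A = (0, 2/3)
A = W + t·(B−W) with t = 4/3, so WA:AB = t:(1−t) = 4/3:-1/3

WA:AB = -4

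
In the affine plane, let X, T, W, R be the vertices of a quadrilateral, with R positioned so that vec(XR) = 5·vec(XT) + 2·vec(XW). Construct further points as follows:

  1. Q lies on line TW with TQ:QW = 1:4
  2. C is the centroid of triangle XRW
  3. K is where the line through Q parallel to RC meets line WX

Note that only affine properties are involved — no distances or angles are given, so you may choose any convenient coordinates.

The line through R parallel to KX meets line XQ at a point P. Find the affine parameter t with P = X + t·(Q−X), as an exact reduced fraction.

Work in coordinates with X = (0, 0), T = (1, 0), W = (0, 1), R = (5, 2).
1. Q lies on line TW with TQ:QW = 1:4 ⇒ Q = (4/5, 1/5)
2. C is the centroid of triangle XRW ⇒ C = (5/3, 1)
3. K is where the line through Q parallel to RC meets line WX ⇒ K = (0, -1/25)
through R parallel to KX: direction (0, 1/25); meets XQ at P = (5, 5/4)
P = X + t·(Q−X) with t = 25/4

t = 25/4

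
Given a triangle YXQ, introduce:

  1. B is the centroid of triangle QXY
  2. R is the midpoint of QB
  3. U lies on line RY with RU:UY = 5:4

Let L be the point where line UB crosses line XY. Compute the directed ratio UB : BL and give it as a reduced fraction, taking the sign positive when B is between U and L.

UB:BL = -1/9

Assign Y = (0, 0), X = (1, 0), Q = (0, 1) — the answer is frame-independent, so this choice is without loss of generality.
1. B is the centroid of triangle QXY ⇒ B = (1/3, 1/3)
2. R is the midpoint of QB ⇒ R = (1/6, 2/3)
3. U lies on line RY with RU:UY = 5:4 ⇒ U = (2/27, 8/27)
line UB meets XY at L = (-2, 0)
B = U + t·(L−U) with t = -1/8, so UB:BL = -1/8:9/8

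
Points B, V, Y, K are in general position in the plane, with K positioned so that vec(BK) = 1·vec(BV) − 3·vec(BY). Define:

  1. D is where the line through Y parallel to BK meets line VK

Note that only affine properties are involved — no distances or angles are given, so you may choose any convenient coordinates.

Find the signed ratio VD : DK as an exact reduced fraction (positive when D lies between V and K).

VD:DK = 2

Assign B = (0, 0), V = (1, 0), Y = (0, 1), K = (1, -3) — the answer is frame-independent, so this choice is without loss of generality.
1. D is where the line through Y parallel to BK meets line VK ⇒ D = (1, -2)
D = V + t·(K−V) with t = 2/3, so VD:DK = t:(1−t) = 2/3:1/3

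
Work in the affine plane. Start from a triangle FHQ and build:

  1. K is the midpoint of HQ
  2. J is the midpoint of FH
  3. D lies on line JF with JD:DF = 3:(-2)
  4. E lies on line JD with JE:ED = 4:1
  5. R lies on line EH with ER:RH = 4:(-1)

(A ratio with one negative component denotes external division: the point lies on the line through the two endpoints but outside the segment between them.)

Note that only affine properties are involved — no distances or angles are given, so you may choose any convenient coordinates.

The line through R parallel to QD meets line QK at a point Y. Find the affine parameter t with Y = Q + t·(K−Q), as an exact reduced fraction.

t = 77/30

Choose coordinates F = (0, 0), H = (1, 0), Q = (0, 1).
1. K is the midpoint of HQ ⇒ K = (1/2, 1/2)
2. J is the midpoint of FH ⇒ J = (1/2, 0)
3. D lies on line JF with JD:DF = 3:(-2) ⇒ D = (-1, 0)
4. E lies on line JD with JE:ED = 4:1 ⇒ E = (-7/10, 0)
5. R lies on line EH with ER:RH = 4:(-1) ⇒ R = (47/30, 0)
through R parallel to QD: direction (-1, -1); meets QK at Y = (77/60, -17/60)
Y = Q + t·(K−Q) with t = 77/30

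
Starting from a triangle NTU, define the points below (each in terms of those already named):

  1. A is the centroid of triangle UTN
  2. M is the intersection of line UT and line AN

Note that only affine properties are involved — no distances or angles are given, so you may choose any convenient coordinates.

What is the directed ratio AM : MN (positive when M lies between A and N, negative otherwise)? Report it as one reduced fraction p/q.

Choose coordinates N = (0, 0), T = (1, 0), U = (0, 1).
1. A is the centroid of triangle UTN ⇒ A = (1/3, 1/3)
2. M is the intersection of line UT and line AN ⇒ M = (1/2, 1/2)
M = A + t·(N−A) with t = -1/2, so AM:MN = t:(1−t) = -1/2:3/2

AM:MN = -1/3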